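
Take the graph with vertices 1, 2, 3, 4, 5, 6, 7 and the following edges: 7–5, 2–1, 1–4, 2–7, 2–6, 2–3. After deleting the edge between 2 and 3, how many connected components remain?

2

Before removal there is 1 component.
2–3 is a bridge — removing it separates 2's side from 3's side.
After removal: 2 components.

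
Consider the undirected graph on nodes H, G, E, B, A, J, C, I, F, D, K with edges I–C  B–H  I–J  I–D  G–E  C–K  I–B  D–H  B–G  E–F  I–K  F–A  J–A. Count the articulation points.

Removing I increases the component count from 1 to 2, so I is a cut vertex.
By contrast removing B leaves 1 component; it is not a cut vertex. No other vertex is a cut vertex either.

1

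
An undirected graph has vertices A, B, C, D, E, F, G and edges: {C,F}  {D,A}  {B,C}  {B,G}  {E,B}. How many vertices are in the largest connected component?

5

Starting from A we can reach A, D. That is one component of size 2.
Starting from B we can reach B, C, E, F, G. That is one component of size 5.
The largest has 5 vertices.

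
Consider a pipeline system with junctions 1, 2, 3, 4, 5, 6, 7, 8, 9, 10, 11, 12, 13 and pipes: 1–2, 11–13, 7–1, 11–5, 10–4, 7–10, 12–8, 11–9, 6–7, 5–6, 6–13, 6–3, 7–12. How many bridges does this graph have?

9

The edges on the cycle 11-5-6-13-11 are not bridges since each lies on that cycle.
But removing 7–12 disconnects 7 from 12; removing 7–1 disconnects 7 from 1; removing 6–7 disconnects 6 from 7; removing 8–12 disconnects 8 from 12 — these are bridges.
In total 9 edges are bridges.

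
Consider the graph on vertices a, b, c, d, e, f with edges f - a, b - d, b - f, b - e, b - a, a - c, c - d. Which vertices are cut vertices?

Removing b increases the component count from 1 to 2, so b is a cut vertex.
By contrast removing d leaves 1 component; it is not a cut vertex. No other vertex is a cut vertex either.

b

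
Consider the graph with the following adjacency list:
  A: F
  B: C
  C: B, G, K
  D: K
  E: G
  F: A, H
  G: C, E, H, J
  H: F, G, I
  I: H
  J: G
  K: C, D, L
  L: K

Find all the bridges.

A-F, B-C, C-G, C-K, D-K, E-G, F-H, G-H, G-J, H-I, K-L

removing F-A disconnects F from A; removing K-L disconnects K from L; removing C-B disconnects C from B; removing F-H disconnects F from H — these are bridges.
In total 11 edges are bridges.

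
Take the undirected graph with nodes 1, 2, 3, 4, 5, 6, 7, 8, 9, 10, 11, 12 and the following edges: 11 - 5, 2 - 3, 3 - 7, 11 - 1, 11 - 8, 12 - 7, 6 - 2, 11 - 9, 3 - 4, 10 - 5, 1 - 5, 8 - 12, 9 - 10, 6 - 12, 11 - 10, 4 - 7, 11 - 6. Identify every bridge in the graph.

none

The edges on the cycle 11-1-5-11 are not bridges since each lies on that cycle.
Every edge lies on some cycle, so there are no bridges.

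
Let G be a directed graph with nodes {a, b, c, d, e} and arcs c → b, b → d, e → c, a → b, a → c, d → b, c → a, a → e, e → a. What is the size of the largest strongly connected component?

3

{a, c, e} are all mutually reachable — one SCC of size 3.
{b, d} are all mutually reachable — one SCC of size 2.
The largest has 3 vertices.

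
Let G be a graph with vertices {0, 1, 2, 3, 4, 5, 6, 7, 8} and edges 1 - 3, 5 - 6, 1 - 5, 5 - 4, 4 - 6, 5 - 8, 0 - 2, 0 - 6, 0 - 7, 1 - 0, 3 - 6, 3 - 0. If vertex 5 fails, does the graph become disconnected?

Yes

Deleting 5 raises the number of components from 1 to 2, so 5 is a cut vertex.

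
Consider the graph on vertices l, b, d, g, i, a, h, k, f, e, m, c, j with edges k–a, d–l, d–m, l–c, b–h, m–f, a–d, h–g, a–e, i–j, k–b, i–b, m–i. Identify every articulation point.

a, b, d, h, i, l, m

Removing a increases the component count from 1 to 2, so a is a cut vertex.
Removing b increases the component count from 1 to 2, so b is a cut vertex.
Removing d increases the component count from 1 to 2, so d is a cut vertex.
Likewise h, i, l, m are cut vertices.
By contrast removing g leaves 1 component; it is not a cut vertex. No other vertex is a cut vertex either.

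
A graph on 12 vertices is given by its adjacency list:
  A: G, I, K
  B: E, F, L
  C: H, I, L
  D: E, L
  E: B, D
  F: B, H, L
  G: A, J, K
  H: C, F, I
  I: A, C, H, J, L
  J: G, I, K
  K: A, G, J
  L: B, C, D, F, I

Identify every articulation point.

Removing I increases the component count from 1 to 2, so I is a cut vertex.
By contrast removing H leaves 1 component; it is not a cut vertex. No other vertex is a cut vertex either.

I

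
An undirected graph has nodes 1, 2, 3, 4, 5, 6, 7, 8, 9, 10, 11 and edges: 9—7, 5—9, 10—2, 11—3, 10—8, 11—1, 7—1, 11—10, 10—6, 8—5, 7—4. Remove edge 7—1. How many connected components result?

1

7 and 1 are still connected via 7-9-5-8-10-11-1, so the component count stays at 1.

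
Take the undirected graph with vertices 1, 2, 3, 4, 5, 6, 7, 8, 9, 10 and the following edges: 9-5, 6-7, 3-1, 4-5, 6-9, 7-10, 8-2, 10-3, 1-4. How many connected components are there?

Starting from 2 we can reach 2, 8. That is one component of size 2.
Starting from 1 we can reach 1, 3, 4, 5, 6, 7, 9, 10. That is one component of size 8.
Total: 2 components.

2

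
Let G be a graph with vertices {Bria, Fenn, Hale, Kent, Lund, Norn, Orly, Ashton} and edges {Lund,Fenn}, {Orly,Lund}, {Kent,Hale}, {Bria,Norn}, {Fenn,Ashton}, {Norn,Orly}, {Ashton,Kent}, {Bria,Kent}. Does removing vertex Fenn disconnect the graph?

Deleting Fenn leaves 1 component (was 1) (its neighbors Lund, Ashton remain connected to each other), so Fenn is not a cut vertex.

No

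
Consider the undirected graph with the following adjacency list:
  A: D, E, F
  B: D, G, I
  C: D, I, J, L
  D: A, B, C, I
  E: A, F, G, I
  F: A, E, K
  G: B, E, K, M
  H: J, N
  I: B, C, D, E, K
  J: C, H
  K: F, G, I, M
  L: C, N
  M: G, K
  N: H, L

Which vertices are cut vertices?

Removing C increases the component count from 1 to 2, so C is a cut vertex.
By contrast removing L leaves 1 component; it is not a cut vertex. No other vertex is a cut vertex either.

C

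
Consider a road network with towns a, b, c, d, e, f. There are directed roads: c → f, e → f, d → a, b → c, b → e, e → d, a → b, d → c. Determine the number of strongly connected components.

3

{a, b, d, e} are all mutually reachable — one SCC of size 4.
{c} is an SCC by itself.
{f} is an SCC by itself.
That gives 3 strongly connected components.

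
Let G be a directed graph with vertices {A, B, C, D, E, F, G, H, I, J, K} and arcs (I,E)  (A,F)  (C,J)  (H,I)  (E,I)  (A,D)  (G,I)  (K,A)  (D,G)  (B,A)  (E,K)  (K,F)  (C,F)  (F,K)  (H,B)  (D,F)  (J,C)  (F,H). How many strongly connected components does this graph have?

2

{A, B, D, E, F, G, H, I, K} are all mutually reachable — one SCC of size 9.
{C, J} are all mutually reachable — one SCC of size 2.
That gives 2 strongly connected components.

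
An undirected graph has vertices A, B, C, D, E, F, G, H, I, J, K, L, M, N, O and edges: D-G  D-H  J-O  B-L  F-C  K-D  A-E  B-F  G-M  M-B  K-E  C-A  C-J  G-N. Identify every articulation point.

Removing B increases the component count from 2 to 3, so B is a cut vertex.
Removing C increases the component count from 2 to 3, so C is a cut vertex.
Removing D increases the component count from 2 to 3, so D is a cut vertex.
Likewise G, J are cut vertices.
By contrast removing A leaves 2 components; it is not a cut vertex. No other vertex is a cut vertex either.

B, C, D, G, J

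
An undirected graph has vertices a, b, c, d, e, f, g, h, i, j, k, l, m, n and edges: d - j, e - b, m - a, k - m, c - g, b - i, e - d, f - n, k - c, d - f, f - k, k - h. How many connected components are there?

2

l is isolated — a component by itself.
Starting from a we can reach a, b, c, d, e, f, g, h, i, j, k, m, n. That is one component of size 13.
Total: 2 components.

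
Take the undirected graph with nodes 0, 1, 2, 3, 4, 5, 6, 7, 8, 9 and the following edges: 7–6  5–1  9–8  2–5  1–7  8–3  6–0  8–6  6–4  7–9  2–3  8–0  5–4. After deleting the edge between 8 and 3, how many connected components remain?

8 and 3 are still connected via 8-6-4-5-2-3, so the component count stays at 1.

1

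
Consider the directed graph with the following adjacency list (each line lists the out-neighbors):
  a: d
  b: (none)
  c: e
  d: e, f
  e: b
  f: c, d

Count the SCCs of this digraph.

5

{d, f} are all mutually reachable — one SCC of size 2.
{e} is an SCC by itself.
{c} is an SCC by itself.
{b} is an SCC by itself.
{a} is an SCC by itself.
That gives 5 strongly connected components.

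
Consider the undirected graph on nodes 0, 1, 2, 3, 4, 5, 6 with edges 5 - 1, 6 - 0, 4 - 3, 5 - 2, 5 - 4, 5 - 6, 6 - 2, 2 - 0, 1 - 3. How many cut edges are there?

The edges on the cycle 5-6-0-2-5 are not bridges since each lies on that cycle.
Every edge lies on some cycle, so there are no bridges.

0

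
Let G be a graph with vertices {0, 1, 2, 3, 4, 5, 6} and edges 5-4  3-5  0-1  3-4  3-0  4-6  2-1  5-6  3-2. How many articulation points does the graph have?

1

Removing 3 increases the component count from 1 to 2, so 3 is a cut vertex.
By contrast removing 2 leaves 1 component; it is not a cut vertex. No other vertex is a cut vertex either.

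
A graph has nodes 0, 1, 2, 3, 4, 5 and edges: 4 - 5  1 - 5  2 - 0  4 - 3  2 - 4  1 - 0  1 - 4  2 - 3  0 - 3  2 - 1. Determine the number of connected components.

Starting from 0 we can reach 0, 1, 2, 3, 4, 5. That is one component of size 6.
Total: 1 component.

1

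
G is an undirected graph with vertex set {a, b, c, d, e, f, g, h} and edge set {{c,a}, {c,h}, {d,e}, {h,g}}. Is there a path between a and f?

The component containing a is {a, c, g, h}, and f is not in it.

No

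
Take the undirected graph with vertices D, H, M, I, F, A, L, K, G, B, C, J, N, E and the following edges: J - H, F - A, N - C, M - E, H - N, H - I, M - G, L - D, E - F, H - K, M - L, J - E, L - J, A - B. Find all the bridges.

A-B, A-F, C-N, D-L, E-F, G-M, H-I, H-J, H-K, H-N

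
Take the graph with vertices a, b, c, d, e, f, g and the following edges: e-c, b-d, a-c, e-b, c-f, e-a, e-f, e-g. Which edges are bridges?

b-d, b-e, e-g

The edges on the cycle e-a-c-e are not bridges since each lies on that cycle.
But removing b-e disconnects b from e; removing b-d disconnects b from d; removing e-g disconnects e from g — these are bridges.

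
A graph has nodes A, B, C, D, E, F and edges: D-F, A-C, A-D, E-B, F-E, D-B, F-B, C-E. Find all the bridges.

The edges on the cycle A-D-F-B-E-C-A are not bridges since each lies on that cycle.
Every edge lies on some cycle, so there are no bridges.

none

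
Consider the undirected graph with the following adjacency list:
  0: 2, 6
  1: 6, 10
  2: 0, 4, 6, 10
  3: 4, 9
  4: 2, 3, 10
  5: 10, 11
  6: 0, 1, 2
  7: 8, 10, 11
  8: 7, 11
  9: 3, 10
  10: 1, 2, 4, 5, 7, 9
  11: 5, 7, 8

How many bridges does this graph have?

0

The edges on the cycle 10-1-6-0-2-10 are not bridges since each lies on that cycle.
Every edge lies on some cycle, so there are no bridges.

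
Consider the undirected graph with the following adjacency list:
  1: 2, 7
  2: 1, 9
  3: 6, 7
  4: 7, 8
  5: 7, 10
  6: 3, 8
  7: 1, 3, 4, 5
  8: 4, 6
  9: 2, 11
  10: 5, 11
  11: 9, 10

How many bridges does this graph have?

The edges on the cycle 7-4-8-6-3-7 are not bridges since each lies on that cycle.
Every edge lies on some cycle, so there are no bridges.

0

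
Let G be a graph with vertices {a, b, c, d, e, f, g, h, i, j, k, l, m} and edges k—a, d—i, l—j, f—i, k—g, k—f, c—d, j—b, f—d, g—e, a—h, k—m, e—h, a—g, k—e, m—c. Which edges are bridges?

b-j, j-l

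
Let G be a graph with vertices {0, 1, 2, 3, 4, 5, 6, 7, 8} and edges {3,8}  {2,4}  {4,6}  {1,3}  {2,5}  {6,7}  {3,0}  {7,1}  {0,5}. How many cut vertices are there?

Removing 3 increases the component count from 1 to 2, so 3 is a cut vertex.
By contrast removing 0 leaves 1 component; it is not a cut vertex. No other vertex is a cut vertex either.

1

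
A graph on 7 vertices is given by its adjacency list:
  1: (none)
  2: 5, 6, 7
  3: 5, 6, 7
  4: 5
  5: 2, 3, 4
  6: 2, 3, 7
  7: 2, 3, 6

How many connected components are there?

1 is isolated — a component by itself.
Starting from 2 we can reach 2, 3, 4, 5, 6, 7. That is one component of size 6.
Total: 2 components.

2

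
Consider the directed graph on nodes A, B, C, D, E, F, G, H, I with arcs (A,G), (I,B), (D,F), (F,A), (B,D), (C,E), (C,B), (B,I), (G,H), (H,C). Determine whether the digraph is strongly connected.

There is no directed path from E to F, so the graph is not strongly connected.

No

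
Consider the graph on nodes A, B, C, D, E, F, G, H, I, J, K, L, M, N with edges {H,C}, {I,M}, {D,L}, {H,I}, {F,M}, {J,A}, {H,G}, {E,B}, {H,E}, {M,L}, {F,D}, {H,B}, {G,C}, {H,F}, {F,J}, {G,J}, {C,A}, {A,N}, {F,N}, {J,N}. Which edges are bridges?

none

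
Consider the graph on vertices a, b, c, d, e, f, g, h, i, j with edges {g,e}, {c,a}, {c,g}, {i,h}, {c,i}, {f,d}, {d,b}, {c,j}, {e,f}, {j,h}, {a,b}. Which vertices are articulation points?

c

Removing c increases the component count from 1 to 2, so c is a cut vertex.
By contrast removing e leaves 1 component; it is not a cut vertex. No other vertex is a cut vertex either.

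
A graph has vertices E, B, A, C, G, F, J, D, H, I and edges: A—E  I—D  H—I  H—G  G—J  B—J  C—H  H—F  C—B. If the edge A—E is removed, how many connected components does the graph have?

Before removal there are 2 components.
A—E is a bridge — removing it separates A's side from E's side.
After removal: 3 components.

3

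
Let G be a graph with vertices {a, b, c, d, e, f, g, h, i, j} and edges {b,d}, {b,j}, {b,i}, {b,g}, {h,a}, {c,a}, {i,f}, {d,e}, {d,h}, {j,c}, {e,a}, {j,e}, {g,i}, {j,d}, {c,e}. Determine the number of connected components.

1

Starting from a we can reach a, b, c, d, e, f, g, h, i, j. That is one component of size 10.
Total: 1 component.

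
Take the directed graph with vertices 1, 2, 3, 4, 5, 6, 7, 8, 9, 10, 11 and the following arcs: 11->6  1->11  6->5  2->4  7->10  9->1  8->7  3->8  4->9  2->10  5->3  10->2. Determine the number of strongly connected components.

1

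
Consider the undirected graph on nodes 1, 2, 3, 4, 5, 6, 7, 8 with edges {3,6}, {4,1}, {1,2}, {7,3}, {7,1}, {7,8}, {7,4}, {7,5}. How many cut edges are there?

The edges on the cycle 7-4-1-7 are not bridges since each lies on that cycle.
But removing 7 - 8 disconnects 7 from 8; removing 2 - 1 disconnects 2 from 1; removing 7 - 5 disconnects 7 from 5; removing 6 - 3 disconnects 6 from 3 — these are bridges.
In total 5 edges are bridges.

5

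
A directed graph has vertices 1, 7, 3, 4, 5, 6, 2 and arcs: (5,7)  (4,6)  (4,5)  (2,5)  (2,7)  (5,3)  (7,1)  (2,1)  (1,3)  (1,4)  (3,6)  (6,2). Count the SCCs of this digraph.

1

{1, 2, 3, 4, 5, 6, 7} are all mutually reachable — one SCC of size 7.
That gives 1 strongly connected component.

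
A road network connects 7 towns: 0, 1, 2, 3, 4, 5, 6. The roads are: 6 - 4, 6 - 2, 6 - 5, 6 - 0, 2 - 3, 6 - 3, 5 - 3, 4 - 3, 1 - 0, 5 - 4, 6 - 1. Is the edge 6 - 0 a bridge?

No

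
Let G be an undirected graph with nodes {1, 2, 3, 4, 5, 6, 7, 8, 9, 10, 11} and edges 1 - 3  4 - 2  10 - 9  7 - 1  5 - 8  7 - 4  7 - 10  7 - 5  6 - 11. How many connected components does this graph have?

Starting from 6 we can reach 6, 11. That is one component of size 2.
Starting from 1 we can reach 1, 2, 3, 4, 5, 7, 8, 9, 10. That is one component of size 9.
Total: 2 components.

2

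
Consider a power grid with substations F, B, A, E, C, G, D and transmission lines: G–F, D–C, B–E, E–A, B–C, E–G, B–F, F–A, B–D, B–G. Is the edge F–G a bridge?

No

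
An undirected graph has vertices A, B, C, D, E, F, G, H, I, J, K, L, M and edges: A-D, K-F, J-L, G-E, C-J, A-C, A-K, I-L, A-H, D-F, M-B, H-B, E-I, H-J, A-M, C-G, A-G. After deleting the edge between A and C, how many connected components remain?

1

A and C are still connected via A-G-C, so the component count stays at 1.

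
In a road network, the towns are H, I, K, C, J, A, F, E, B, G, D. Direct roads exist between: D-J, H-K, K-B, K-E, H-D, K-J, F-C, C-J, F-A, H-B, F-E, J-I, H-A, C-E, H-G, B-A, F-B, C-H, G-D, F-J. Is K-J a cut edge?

No

After removing K-J, the path K-H-C-J still connects them, so the edge is not a bridge.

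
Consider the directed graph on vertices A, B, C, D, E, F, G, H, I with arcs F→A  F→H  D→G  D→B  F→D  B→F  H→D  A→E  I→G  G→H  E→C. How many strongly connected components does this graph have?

5

{B, D, F, G, H} are all mutually reachable — one SCC of size 5.
{C} is an SCC by itself.
{I} is an SCC by itself.
{E} is an SCC by itself.
{A} is an SCC by itself.
That gives 5 strongly connected components.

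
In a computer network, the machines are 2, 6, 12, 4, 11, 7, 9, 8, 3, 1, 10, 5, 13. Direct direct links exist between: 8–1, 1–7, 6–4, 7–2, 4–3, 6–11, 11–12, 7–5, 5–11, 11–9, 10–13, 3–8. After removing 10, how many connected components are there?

2

With 10 gone, the remaining components are: {13}; {1, 2, 3, 4, 5, 6, 7, 8, 9, 11, 12}.
That is 2 components.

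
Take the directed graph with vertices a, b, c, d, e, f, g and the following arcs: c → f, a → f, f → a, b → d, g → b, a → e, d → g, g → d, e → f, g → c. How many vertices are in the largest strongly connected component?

3

{b, d, g} are all mutually reachable — one SCC of size 3.
{a, e, f} are all mutually reachable — one SCC of size 3.
{c} is an SCC by itself.
The largest has 3 vertices.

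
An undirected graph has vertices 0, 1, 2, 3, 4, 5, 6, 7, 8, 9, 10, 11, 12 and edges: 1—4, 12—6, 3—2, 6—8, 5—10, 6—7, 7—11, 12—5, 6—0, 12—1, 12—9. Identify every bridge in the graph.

0-6, 1-12, 1-4, 10-5, 11-7, 12-5, 12-6, 12-9, 2-3, 6-7, 6-8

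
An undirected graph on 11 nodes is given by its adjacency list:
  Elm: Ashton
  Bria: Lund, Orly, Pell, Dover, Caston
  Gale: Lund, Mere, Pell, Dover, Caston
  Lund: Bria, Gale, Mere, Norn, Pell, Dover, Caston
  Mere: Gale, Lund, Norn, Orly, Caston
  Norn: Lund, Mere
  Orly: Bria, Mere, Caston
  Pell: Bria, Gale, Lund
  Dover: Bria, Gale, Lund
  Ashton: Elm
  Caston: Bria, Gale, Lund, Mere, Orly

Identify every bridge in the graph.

The edges on the cycle Lund-Caston-Mere-Lund are not bridges since each lies on that cycle.
But removing Ashton-Elm disconnects Ashton from Elm — this is a bridge.

Ashton-Elm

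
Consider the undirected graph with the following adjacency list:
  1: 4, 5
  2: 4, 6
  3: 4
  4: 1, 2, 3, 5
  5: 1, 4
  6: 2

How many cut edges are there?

The edges on the cycle 4-5-1-4 are not bridges since each lies on that cycle.
But removing 3-4 disconnects 3 from 4; removing 4-2 disconnects 4 from 2; removing 6-2 disconnects 6 from 2 — these are bridges.
That makes 3 bridges.

3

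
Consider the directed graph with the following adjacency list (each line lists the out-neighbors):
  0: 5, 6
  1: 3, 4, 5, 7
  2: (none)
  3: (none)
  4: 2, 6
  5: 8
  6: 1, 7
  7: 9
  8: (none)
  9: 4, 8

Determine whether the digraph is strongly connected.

No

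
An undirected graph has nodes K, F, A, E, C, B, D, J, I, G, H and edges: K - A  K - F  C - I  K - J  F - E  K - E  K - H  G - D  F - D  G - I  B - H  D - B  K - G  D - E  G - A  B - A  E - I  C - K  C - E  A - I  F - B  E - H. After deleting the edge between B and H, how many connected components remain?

1

B and H are still connected via B-F-K-H, so the component count stays at 1.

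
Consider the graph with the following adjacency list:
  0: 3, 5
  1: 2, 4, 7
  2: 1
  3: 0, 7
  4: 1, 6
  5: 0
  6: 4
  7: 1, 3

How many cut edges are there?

7

removing 1-7 disconnects 1 from 7; removing 7-3 disconnects 7 from 3; removing 1-4 disconnects 1 from 4; removing 6-4 disconnects 6 from 4 — these are bridges.
In total 7 edges are bridges.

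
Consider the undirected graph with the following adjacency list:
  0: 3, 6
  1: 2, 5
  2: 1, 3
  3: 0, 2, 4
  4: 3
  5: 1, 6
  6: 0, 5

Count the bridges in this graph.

1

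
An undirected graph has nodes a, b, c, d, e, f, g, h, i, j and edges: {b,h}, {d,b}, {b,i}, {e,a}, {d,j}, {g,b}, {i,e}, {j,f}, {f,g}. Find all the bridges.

a-e, b-h, b-i, e-i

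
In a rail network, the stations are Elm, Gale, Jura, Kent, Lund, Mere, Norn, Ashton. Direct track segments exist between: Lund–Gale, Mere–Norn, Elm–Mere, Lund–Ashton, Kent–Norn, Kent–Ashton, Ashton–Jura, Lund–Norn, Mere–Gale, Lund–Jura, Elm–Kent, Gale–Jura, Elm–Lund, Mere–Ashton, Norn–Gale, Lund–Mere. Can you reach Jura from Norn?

From Norn we can reach Elm, Gale, Jura, Kent, Lund, Mere, Norn, Ashton, which includes Jura.

Yes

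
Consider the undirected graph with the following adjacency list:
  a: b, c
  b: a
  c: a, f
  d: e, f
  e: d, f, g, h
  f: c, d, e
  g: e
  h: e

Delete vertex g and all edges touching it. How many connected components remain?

With g gone, the remaining components are: {a, b, c, d, e, f, h}.
That is 1 component.

1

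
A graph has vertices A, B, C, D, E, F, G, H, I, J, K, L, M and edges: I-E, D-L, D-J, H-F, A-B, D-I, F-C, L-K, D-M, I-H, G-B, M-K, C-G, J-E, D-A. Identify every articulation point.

D

Removing D increases the component count from 1 to 2, so D is a cut vertex.
By contrast removing L leaves 1 component; it is not a cut vertex. No other vertex is a cut vertex either.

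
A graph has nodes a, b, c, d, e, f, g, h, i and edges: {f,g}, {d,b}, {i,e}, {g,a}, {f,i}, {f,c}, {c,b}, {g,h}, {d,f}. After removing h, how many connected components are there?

1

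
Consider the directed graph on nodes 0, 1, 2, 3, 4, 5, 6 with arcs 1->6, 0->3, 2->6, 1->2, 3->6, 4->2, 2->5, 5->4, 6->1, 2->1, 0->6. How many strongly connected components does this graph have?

3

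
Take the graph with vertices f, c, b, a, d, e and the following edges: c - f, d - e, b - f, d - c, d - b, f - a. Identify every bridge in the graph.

The edges on the cycle d-c-f-b-d are not bridges since each lies on that cycle.
But removing d - e disconnects d from e; removing f - a disconnects f from a — these are bridges.

a-f, d-e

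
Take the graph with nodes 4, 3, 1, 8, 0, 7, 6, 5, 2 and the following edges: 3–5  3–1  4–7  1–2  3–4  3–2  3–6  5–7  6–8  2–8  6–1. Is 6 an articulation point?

No

Deleting 6 leaves 2 components (was 2), so 6 is not a cut vertex.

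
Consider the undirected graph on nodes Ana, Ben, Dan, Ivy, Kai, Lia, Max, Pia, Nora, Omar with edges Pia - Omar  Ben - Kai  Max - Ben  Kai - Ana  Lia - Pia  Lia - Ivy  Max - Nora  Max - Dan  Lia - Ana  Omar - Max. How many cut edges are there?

The edges on the cycle Lia-Pia-Omar-Max-Ben-Kai-Ana-Lia are not bridges since each lies on that cycle.
But removing Max - Dan disconnects Max from Dan; removing Nora - Max disconnects Nora from Max; removing Lia - Ivy disconnects Lia from Ivy — these are bridges.
That makes 3 bridges.

3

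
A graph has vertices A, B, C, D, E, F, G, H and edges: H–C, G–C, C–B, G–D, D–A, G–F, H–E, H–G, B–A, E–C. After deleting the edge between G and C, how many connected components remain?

1

G and C are still connected via G-H-C, so the component count stays at 1.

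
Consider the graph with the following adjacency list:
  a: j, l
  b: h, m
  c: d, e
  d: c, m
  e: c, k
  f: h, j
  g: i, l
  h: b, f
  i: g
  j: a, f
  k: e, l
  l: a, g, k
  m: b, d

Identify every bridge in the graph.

g-i, g-l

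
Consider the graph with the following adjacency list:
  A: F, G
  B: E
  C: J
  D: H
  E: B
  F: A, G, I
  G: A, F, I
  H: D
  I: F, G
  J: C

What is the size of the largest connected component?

Starting from B we can reach B, E. That is one component of size 2.
Starting from D we can reach D, H. That is one component of size 2.
Starting from C we can reach C, J. That is one component of size 2.
Starting from A we can reach A, F, G, I. That is one component of size 4.
The largest has 4 vertices.

4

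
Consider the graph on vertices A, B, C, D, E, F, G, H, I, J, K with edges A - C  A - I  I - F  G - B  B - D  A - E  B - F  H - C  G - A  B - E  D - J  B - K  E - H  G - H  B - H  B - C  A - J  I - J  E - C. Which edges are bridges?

The edges on the cycle G-A-E-H-G are not bridges since each lies on that cycle.
But removing B - K disconnects B from K — this is a bridge.

B-K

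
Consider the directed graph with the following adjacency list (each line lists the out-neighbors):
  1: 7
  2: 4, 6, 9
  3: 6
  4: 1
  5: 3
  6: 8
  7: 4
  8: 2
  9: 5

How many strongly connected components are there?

2

{2, 3, 5, 6, 8, 9} are all mutually reachable — one SCC of size 6.
{1, 4, 7} are all mutually reachable — one SCC of size 3.
That gives 2 strongly connected components.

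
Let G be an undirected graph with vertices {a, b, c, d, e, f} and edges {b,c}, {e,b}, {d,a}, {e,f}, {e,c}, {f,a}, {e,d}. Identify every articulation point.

e

Removing e increases the component count from 1 to 2, so e is a cut vertex.
By contrast removing f leaves 1 component; it is not a cut vertex. No other vertex is a cut vertex either.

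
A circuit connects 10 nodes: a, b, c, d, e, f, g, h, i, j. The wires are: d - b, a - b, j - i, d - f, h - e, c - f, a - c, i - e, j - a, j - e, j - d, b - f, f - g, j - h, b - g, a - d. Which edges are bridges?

none

The edges on the cycle j-h-e-j are not bridges since each lies on that cycle.
Every edge lies on some cycle, so there are no bridges.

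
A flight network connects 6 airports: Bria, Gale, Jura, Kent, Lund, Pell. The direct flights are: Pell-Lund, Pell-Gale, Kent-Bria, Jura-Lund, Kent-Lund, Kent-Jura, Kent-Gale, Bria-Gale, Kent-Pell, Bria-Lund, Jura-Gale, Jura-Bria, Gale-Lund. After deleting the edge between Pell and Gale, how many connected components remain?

Pell and Gale are still connected via Pell-Kent-Gale, so the component count stays at 1.

1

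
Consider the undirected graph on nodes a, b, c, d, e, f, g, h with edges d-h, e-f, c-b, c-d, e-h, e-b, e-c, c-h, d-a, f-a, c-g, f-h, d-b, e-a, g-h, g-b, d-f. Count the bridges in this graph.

0

The edges on the cycle d-f-a-d are not bridges since each lies on that cycle.
Every edge lies on some cycle, so there are no bridges.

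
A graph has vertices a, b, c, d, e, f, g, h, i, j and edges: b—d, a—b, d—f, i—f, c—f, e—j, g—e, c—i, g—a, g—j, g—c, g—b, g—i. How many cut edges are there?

0

The edges on the cycle g-e-j-g are not bridges since each lies on that cycle.
Every edge lies on some cycle, so there are no bridges.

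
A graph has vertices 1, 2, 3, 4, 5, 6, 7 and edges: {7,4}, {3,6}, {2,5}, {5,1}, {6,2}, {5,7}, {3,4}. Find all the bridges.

1-5

The edges on the cycle 3-6-2-5-7-4-3 are not bridges since each lies on that cycle.
But removing 5–1 disconnects 5 from 1 — this is a bridge.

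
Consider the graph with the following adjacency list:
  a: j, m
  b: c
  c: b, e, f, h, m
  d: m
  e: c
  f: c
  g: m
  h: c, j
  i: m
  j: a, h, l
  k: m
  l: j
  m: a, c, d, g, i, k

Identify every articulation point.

c, j, m

Removing c increases the component count from 1 to 4, so c is a cut vertex.
Removing j increases the component count from 1 to 2, so j is a cut vertex.
Removing m increases the component count from 1 to 5, so m is a cut vertex.
By contrast removing e leaves 1 component; it is not a cut vertex. No other vertex is a cut vertex either.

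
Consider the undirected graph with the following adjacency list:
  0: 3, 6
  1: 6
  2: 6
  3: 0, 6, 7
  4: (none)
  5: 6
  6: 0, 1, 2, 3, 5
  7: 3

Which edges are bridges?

1-6, 2-6, 3-7, 5-6

The edges on the cycle 6-0-3-6 are not bridges since each lies on that cycle.
But removing 3-7 disconnects 3 from 7; removing 6-2 disconnects 6 from 2; removing 6-5 disconnects 6 from 5; removing 6-1 disconnects 6 from 1 — these are bridges.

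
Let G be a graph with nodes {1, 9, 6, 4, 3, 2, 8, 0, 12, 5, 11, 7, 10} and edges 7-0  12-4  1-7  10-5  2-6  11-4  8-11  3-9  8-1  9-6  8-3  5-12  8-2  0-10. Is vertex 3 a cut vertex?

Deleting 3 leaves 1 component (was 1) (its neighbors 8, 9 remain connected to each other), so 3 is not a cut vertex.

No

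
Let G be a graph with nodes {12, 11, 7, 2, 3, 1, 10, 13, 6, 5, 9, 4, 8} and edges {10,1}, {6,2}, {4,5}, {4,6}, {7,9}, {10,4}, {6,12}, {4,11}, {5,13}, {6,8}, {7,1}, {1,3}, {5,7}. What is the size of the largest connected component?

Starting from 1 we can reach 1, 2, 3, 4, 5, 6, 7, 8, 9, 10, 11, 12, 13. That is one component of size 13.
The largest has 13 vertices.

13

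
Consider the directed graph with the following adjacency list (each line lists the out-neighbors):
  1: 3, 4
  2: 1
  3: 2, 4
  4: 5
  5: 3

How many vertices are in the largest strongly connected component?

{1, 2, 3, 4, 5} are all mutually reachable — one SCC of size 5.
The largest has 5 vertices.

5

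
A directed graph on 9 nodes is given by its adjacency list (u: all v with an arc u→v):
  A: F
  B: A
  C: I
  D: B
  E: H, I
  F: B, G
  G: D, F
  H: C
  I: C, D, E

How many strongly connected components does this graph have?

2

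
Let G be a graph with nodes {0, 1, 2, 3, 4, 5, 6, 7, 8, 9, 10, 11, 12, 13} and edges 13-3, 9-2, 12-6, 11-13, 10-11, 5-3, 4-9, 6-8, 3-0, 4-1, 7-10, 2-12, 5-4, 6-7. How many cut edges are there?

3

The edges on the cycle 5-4-9-2-12-6-7-10-11-13-3-5 are not bridges since each lies on that cycle.
But removing 4-1 disconnects 4 from 1; removing 3-0 disconnects 3 from 0; removing 8-6 disconnects 8 from 6 — these are bridges.
That makes 3 bridges.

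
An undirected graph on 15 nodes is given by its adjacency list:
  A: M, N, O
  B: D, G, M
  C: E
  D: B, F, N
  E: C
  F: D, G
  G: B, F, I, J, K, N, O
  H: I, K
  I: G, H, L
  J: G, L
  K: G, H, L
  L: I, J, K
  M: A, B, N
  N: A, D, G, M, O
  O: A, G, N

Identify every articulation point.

Removing G increases the component count from 2 to 3, so G is a cut vertex.
By contrast removing H leaves 2 components; it is not a cut vertex. No other vertex is a cut vertex either.

G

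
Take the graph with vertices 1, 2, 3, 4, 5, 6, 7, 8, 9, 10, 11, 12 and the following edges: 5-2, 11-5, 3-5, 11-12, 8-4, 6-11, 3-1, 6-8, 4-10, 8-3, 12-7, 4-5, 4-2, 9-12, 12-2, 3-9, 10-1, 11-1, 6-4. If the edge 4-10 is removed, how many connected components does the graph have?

4 and 10 are still connected via 4-8-3-1-10, so the component count stays at 1.

1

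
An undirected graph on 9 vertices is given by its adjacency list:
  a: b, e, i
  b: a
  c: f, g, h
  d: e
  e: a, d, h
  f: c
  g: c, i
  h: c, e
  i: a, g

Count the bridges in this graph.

The edges on the cycle h-e-a-i-g-c-h are not bridges since each lies on that cycle.
But removing c-f disconnects c from f; removing d-e disconnects d from e; removing a-b disconnects a from b — these are bridges.
That makes 3 bridges.

3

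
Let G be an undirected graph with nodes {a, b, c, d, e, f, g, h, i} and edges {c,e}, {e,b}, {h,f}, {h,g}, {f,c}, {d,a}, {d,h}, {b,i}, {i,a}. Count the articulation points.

1

Removing h increases the component count from 1 to 2, so h is a cut vertex.
By contrast removing e leaves 1 component; it is not a cut vertex. No other vertex is a cut vertex either.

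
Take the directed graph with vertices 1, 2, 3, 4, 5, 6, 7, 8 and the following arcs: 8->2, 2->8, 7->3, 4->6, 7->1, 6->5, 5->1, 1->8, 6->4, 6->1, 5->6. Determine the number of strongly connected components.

5

{4, 5, 6} are all mutually reachable — one SCC of size 3.
{2, 8} are all mutually reachable — one SCC of size 2.
{1} is an SCC by itself.
{3} is an SCC by itself.
{7} is an SCC by itself.
That gives 5 strongly connected components.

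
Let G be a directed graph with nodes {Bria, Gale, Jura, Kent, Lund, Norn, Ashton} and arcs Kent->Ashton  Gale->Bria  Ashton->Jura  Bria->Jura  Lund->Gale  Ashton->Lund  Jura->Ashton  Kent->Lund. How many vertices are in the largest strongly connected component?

{Bria, Gale, Jura, Lund, Ashton} are all mutually reachable — one SCC of size 5.
{Kent} is an SCC by itself.
{Norn} is an SCC by itself.
The largest has 5 vertices.

5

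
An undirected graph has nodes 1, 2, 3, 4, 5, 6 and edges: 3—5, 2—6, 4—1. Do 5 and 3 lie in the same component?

From 5 we can reach 3, 5, which includes 3.

Yes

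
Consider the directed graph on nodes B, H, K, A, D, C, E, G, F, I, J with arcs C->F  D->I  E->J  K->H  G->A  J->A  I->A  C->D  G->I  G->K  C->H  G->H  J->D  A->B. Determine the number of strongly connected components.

11

{G} is an SCC by itself.
{F} is an SCC by itself.
{K} is an SCC by itself.
{E} is an SCC by itself.
{H} is an SCC by itself.
(and 6 more singleton SCCs)
That gives 11 strongly connected components.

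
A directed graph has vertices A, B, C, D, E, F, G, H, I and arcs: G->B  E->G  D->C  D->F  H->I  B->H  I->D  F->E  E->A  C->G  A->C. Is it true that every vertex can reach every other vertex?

Yes

From F we can reach every vertex (A, B, C, D, E, F, G, H, I), and every vertex can reach F (A, B, C, D, E, F, G, H, I). So the whole graph is one strongly connected component.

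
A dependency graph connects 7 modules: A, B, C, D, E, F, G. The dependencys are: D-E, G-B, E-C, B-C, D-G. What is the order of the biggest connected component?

5

F is isolated — a component by itself.
A is isolated — a component by itself.
Starting from B we can reach B, C, D, E, G. That is one component of size 5.
The largest has 5 vertices.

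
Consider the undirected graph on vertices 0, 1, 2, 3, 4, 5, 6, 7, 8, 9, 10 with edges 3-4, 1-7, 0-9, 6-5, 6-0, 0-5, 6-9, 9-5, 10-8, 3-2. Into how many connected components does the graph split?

4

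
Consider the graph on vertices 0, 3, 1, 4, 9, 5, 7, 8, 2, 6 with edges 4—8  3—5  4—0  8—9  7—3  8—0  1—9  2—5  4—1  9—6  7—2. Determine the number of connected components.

Starting from 2 we can reach 2, 3, 5, 7. That is one component of size 4.
Starting from 0 we can reach 0, 1, 4, 6, 8, 9. That is one component of size 6.
Total: 2 components.

2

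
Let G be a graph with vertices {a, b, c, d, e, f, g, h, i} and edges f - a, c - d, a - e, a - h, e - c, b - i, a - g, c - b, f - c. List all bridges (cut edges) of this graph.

The edges on the cycle f-a-e-c-f are not bridges since each lies on that cycle.
But removing a - g disconnects a from g; removing b - i disconnects b from i; removing c - b disconnects c from b; removing h - a disconnects h from a — these are bridges.
In total 5 edges are bridges.

a-g, a-h, b-c, b-i, c-d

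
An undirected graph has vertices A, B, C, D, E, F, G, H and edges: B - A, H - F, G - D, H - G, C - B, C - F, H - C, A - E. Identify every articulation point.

Removing A increases the component count from 1 to 2, so A is a cut vertex.
Removing B increases the component count from 1 to 2, so B is a cut vertex.
Removing C increases the component count from 1 to 2, so C is a cut vertex.
Likewise G, H are cut vertices.
By contrast removing F leaves 1 component; it is not a cut vertex. No other vertex is a cut vertex either.

A, B, C, G, H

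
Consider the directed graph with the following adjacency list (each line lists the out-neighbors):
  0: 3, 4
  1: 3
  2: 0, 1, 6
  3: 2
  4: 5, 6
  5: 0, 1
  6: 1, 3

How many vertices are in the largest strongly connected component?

7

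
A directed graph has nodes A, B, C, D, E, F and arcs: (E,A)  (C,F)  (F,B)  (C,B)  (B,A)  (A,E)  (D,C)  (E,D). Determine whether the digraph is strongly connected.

From B we can reach every vertex (A, B, C, D, E, F), and every vertex can reach B (A, B, C, D, E, F). So the whole graph is one strongly connected component.

Yes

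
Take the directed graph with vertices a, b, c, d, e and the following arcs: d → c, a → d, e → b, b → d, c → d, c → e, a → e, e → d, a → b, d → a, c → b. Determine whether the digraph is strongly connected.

From e we can reach every vertex (a, b, c, d, e), and every vertex can reach e (a, b, c, d, e). So the whole graph is one strongly connected component.

Yes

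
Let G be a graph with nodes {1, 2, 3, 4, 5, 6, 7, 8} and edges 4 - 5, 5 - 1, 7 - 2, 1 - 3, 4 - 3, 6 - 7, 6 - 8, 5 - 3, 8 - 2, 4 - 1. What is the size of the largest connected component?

4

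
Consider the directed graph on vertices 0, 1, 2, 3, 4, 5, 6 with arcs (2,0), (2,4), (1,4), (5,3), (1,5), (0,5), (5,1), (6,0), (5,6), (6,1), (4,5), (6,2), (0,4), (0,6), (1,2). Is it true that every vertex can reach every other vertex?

No

There is no directed path from 3 to 5, so the graph is not strongly connected.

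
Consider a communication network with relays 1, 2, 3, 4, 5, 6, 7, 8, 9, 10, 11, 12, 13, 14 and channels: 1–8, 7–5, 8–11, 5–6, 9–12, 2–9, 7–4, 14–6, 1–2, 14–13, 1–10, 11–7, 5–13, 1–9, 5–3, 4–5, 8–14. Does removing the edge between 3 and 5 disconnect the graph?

Removing 3–5 leaves no path between 3 and 5: the component count goes from 1 to 2. So it is a bridge.

Yes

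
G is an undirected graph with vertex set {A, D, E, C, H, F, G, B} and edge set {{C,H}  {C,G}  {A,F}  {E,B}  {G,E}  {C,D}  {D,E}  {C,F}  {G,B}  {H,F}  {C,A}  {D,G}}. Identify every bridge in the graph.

The edges on the cycle C-H-F-C are not bridges since each lies on that cycle.
Every edge lies on some cycle, so there are no bridges.

none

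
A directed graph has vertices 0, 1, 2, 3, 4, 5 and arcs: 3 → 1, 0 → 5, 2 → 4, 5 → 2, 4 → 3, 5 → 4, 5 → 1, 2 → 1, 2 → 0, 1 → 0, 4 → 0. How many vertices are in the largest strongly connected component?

6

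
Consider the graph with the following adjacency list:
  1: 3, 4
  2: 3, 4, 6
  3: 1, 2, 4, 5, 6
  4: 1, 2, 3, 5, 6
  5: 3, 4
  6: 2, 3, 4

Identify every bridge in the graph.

The edges on the cycle 2-6-3-2 are not bridges since each lies on that cycle.
Every edge lies on some cycle, so there are no bridges.

none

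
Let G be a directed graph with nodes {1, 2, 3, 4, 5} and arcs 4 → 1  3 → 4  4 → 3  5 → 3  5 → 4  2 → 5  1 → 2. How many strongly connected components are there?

1

{1, 2, 3, 4, 5} are all mutually reachable — one SCC of size 5.
That gives 1 strongly connected component.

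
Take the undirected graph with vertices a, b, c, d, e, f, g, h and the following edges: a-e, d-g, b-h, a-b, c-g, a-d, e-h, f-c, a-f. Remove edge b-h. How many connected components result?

1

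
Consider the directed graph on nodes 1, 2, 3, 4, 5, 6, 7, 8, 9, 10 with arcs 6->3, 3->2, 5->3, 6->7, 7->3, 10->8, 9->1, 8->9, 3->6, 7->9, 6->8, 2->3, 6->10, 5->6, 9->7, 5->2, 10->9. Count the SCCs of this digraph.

{2, 3, 6, 7, 8, 9, 10} are all mutually reachable — one SCC of size 7.
{5} is an SCC by itself.
{4} is an SCC by itself.
{1} is an SCC by itself.
That gives 4 strongly connected components.

4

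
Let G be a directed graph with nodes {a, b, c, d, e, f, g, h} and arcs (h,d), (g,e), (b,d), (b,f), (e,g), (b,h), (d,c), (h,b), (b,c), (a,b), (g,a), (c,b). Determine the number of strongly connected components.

{b, c, d, h} are all mutually reachable — one SCC of size 4.
{e, g} are all mutually reachable — one SCC of size 2.
{f} is an SCC by itself.
{a} is an SCC by itself.
That gives 4 strongly connected components.

4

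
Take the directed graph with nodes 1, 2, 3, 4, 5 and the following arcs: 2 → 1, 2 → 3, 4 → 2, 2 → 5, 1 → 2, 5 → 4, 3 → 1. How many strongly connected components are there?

1

{1, 2, 3, 4, 5} are all mutually reachable — one SCC of size 5.
That gives 1 strongly connected component.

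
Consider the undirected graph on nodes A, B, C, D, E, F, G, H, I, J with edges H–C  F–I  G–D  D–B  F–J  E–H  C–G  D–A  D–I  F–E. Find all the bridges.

A-D, B-D, F-J

The edges on the cycle F-E-H-C-G-D-I-F are not bridges since each lies on that cycle.
But removing D–A disconnects D from A; removing F–J disconnects F from J; removing B–D disconnects B from D — these are bridges.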